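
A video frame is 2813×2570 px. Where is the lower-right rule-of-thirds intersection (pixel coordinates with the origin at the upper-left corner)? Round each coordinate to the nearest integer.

x = 1875 px, y = 1713 px

The lower-right point sits two-thirds of the way across and two-thirds of the way down.
x = 2 × 2813/3 ≈ 1875; y = 2 × 2570/3 ≈ 1713.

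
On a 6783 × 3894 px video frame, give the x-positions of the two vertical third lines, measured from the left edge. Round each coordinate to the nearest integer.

x = 2261 px and x = 4522 px

6783 / 3 = 2261, so the vertical lines sit at one and two thirds of 6783.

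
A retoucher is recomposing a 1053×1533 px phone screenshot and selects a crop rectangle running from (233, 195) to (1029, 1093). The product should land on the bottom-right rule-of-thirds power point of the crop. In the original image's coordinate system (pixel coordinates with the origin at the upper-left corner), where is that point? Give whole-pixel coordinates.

x = 764 px, y = 794 px

Crop width = 1029 − 233 = 796 px; one third is 265.33 px.
Crop height = 1093 − 195 = 898 px; one third is 299.33 px.
The bottom-right point is two-thirds across and two-thirds down within the crop:
x = 233 + 2 × 265.33 ≈ 764; y = 195 + 2 × 299.33 ≈ 794.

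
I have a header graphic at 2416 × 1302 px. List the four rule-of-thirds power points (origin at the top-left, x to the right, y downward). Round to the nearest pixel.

One third of 2416 is 805.33; one third of 1302 is 434.
Vertical third lines at x = 805 and x = 1611; horizontal third lines at y = 434 and y = 868.

(805, 434), (1611, 434), (805, 868), (1611, 868)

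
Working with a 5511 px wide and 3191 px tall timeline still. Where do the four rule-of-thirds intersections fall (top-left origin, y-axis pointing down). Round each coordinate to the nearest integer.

(1837, 1064), (3674, 1064), (1837, 2127), (3674, 2127)

One third of 5511 is 1837; one third of 3191 is 1063.67.
Vertical third lines at x = 1837 and x = 3674; horizontal third lines at y = 1064 and y = 2127.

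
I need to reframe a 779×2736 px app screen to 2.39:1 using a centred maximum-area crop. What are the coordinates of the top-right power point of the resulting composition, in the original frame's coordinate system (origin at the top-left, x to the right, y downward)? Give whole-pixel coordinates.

(519, 1314)

779/2736 < 2.39/1, so the 2.39:1 crop keeps the full width 779 and trims height to 779 × 1/2.39 = 325.94 px.
Top offset = (2736 − 325.94)/2 = 1205.03 px; left offset = 0.
Top-right is two-thirds across and one-third down within the crop:
x = 0.00 + 2 × 779.00/3 ≈ 519; y = 1205.03 + 1 × 325.94/3 ≈ 1314.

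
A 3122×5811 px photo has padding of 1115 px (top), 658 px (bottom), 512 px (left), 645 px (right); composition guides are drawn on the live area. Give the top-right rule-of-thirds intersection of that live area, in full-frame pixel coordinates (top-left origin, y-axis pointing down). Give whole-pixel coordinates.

(1822, 2461)

Content width = 3122 − 512 − 645 = 1965 px; content height = 5811 − 1115 − 658 = 4038 px.
Top-right is two-thirds across and one-third down within the live area.
x = 512 + 2 × 1965/3 = 512 + 1310.00 ≈ 1822
y = 1115 + 1 × 4038/3 = 1115 + 1346.00 ≈ 2461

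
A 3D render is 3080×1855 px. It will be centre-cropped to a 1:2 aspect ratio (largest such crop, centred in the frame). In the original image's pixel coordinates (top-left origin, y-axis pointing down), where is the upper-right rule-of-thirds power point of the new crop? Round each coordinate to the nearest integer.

3080/1855 > 1/2, so the 1:2 crop keeps the full height 1855 and trims width to 1855 × 1/2 = 927.50 px.
Left offset = (3080 − 927.50)/2 = 1076.25 px; top offset = 0.
Upper-right is two-thirds across and one-third down within the crop:
x = 1076.25 + 2 × 927.50/3 ≈ 1695; y = 0.00 + 1 × 1855.00/3 ≈ 618.

(1695, 618)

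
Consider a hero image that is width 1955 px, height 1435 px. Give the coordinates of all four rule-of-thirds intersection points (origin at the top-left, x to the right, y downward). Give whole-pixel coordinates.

(652, 478), (1303, 478), (652, 957), (1303, 957)

One third of 1955 is 651.67; one third of 1435 is 478.33.
Vertical third lines at x = 652 and x = 1303; horizontal third lines at y = 478 and y = 957.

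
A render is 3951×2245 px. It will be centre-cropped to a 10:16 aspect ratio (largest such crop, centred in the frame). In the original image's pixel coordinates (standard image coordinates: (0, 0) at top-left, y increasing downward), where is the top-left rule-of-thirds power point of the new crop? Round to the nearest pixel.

3951/2245 > 10/16, so the 10:16 crop keeps the full height 2245 and trims width to 2245 × 10/16 = 1403.12 px.
Left offset = (3951 − 1403.12)/2 = 1273.94 px; top offset = 0.
Top-left is one-third across and one-third down within the crop:
x = 1273.94 + 1 × 1403.12/3 ≈ 1742; y = 0.00 + 1 × 2245.00/3 ≈ 748.

x = 1742 px, y = 748 px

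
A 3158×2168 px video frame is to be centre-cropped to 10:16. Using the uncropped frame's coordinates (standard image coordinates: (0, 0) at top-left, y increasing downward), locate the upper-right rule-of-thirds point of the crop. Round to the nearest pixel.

x = 1805 px, y = 723 px

3158/2168 > 10/16, so the 10:16 crop keeps the full height 2168 and trims width to 2168 × 10/16 = 1355.00 px.
Left offset = (3158 − 1355.00)/2 = 901.50 px; top offset = 0.
Upper-right is two-thirds across and one-third down within the crop:
x = 901.50 + 2 × 1355.00/3 ≈ 1805; y = 0.00 + 1 × 2168.00/3 ≈ 723.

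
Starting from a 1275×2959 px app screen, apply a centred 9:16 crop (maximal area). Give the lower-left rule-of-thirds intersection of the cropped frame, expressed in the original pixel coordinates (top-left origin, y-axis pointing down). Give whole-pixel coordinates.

1275/2959 < 9/16, so the 9:16 crop keeps the full width 1275 and trims height to 1275 × 16/9 = 2266.67 px.
Top offset = (2959 − 2266.67)/2 = 346.17 px; left offset = 0.
Lower-left is one-third across and two-thirds down within the crop:
x = 0.00 + 1 × 1275.00/3 ≈ 425; y = 346.17 + 2 × 2266.67/3 ≈ 1857.

x = 425 px, y = 1857 px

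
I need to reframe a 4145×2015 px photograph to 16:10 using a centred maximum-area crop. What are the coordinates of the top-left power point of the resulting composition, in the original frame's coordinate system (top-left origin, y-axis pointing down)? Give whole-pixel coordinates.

x = 1535 px, y = 672 px

4145/2015 > 16/10, so the 16:10 crop keeps the full height 2015 and trims width to 2015 × 16/10 = 3224.00 px.
Left offset = (4145 − 3224.00)/2 = 460.50 px; top offset = 0.
Top-left is one-third across and one-third down within the crop:
x = 460.50 + 1 × 3224.00/3 ≈ 1535; y = 0.00 + 1 × 2015.00/3 ≈ 672.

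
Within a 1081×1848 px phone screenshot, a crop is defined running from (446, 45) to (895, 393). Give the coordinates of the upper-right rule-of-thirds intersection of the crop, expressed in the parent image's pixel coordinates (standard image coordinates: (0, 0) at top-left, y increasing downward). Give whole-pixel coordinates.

(745, 161)

Crop width = 895 − 446 = 449 px; one third is 149.67 px.
Crop height = 393 − 45 = 348 px; one third is 116.00 px.
The upper-right point is two-thirds across and one-third down within the crop:
x = 446 + 2 × 149.67 ≈ 745; y = 45 + 1 × 116.00 ≈ 161.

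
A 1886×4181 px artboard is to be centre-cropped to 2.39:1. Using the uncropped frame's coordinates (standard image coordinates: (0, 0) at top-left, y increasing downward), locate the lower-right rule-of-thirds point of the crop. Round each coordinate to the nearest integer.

(1257, 2222)

1886/4181 < 2.39/1, so the 2.39:1 crop keeps the full width 1886 and trims height to 1886 × 1/2.39 = 789.12 px.
Top offset = (4181 − 789.12)/2 = 1695.94 px; left offset = 0.
Lower-right is two-thirds across and two-thirds down within the crop:
x = 0.00 + 2 × 1886.00/3 ≈ 1257; y = 1695.94 + 2 × 789.12/3 ≈ 2222.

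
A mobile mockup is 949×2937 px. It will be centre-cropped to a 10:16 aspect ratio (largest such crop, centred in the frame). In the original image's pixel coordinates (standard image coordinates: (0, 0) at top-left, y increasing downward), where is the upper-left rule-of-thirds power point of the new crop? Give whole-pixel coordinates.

949/2937 < 10/16, so the 10:16 crop keeps the full width 949 and trims height to 949 × 16/10 = 1518.40 px.
Top offset = (2937 − 1518.40)/2 = 709.30 px; left offset = 0.
Upper-left is one-third across and one-third down within the crop:
x = 0.00 + 1 × 949.00/3 ≈ 316; y = 709.30 + 1 × 1518.40/3 ≈ 1215.

x = 316 px, y = 1215 px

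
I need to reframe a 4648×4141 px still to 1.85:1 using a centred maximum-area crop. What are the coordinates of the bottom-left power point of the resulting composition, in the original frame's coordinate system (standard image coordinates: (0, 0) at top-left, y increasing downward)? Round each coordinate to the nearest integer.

x = 1549 px, y = 2489 px

4648/4141 < 1.85/1, so the 1.85:1 crop keeps the full width 4648 and trims height to 4648 × 1/1.85 = 2512.43 px.
Top offset = (4141 − 2512.43)/2 = 814.28 px; left offset = 0.
Bottom-left is one-third across and two-thirds down within the crop:
x = 0.00 + 1 × 4648.00/3 ≈ 1549; y = 814.28 + 2 × 2512.43/3 ≈ 2489.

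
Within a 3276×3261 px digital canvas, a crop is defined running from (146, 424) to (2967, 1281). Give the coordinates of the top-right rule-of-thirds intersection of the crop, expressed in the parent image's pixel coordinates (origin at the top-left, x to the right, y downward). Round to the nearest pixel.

x = 2027 px, y = 710 px

Crop width = 2967 − 146 = 2821 px; one third is 940.33 px.
Crop height = 1281 − 424 = 857 px; one third is 285.67 px.
The top-right point is two-thirds across and one-third down within the crop:
x = 146 + 2 × 940.33 ≈ 2027; y = 424 + 1 × 285.67 ≈ 710.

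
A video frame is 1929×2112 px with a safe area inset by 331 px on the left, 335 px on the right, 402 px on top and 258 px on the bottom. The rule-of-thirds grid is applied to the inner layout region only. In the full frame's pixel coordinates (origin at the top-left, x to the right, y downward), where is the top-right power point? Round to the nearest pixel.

Content width = 1929 − 331 − 335 = 1263 px; content height = 2112 − 402 − 258 = 1452 px.
Top-right is two-thirds across and one-third down within the inner layout region.
x = 331 + 2 × 1263/3 = 331 + 842.00 ≈ 1173
y = 402 + 1 × 1452/3 = 402 + 484.00 ≈ 886

(1173, 886)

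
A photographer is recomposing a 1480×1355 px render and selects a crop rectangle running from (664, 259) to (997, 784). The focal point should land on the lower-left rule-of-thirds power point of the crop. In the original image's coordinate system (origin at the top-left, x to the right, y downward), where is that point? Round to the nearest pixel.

Crop width = 997 − 664 = 333 px; one third is 111.00 px.
Crop height = 784 − 259 = 525 px; one third is 175.00 px.
The lower-left point is one-third across and two-thirds down within the crop:
x = 664 + 1 × 111.00 ≈ 775; y = 259 + 2 × 175.00 ≈ 609.

(775, 609)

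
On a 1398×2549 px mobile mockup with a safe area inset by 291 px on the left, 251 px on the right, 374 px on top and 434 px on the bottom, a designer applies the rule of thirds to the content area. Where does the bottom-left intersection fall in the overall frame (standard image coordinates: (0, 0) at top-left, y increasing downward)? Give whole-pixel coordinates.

x = 576 px, y = 1535 px

Content width = 1398 − 291 − 251 = 856 px; content height = 2549 − 374 − 434 = 1741 px.
Bottom-left is one-third across and two-thirds down within the content area.
x = 291 + 1 × 856/3 = 291 + 285.33 ≈ 576
y = 374 + 2 × 1741/3 = 374 + 1160.67 ≈ 1535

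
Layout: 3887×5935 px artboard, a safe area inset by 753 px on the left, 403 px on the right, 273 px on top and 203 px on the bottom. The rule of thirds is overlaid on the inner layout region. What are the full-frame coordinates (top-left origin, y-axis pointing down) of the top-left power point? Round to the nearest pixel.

x = 1663 px, y = 2093 px

Content width = 3887 − 753 − 403 = 2731 px; content height = 5935 − 273 − 203 = 5459 px.
Top-left is one-third across and one-third down within the inner layout region.
x = 753 + 1 × 2731/3 = 753 + 910.33 ≈ 1663
y = 273 + 1 × 5459/3 = 273 + 1819.67 ≈ 2093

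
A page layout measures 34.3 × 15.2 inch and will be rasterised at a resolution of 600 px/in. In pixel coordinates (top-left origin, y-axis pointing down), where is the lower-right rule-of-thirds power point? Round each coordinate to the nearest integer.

(13720, 6080)

In pixels the canvas is 34.3 × 600 = 20580 wide and 15.2 × 600 = 9120 tall.
The lower-right point is two-thirds across and two-thirds down:
x = 2 × 20580/3 ≈ 13720; y = 2 × 9120/3 ≈ 6080.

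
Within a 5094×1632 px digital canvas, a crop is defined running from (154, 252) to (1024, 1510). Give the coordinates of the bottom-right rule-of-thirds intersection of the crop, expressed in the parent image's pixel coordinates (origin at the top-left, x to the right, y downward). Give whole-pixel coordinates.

Crop width = 1024 − 154 = 870 px; one third is 290.00 px.
Crop height = 1510 − 252 = 1258 px; one third is 419.33 px.
The bottom-right point is two-thirds across and two-thirds down within the crop:
x = 154 + 2 × 290.00 ≈ 734; y = 252 + 2 × 419.33 ≈ 1091.

x = 734 px, y = 1091 px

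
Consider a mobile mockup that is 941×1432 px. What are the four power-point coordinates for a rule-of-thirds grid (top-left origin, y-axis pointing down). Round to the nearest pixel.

One third of 941 is 313.67; one third of 1432 is 477.33.
Vertical third lines at x = 314 and x = 627; horizontal third lines at y = 477 and y = 955.

(314, 477), (627, 477), (314, 955), (627, 955)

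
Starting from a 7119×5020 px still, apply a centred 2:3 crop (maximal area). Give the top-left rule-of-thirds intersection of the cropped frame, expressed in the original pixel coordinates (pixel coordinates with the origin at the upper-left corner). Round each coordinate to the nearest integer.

(3002, 1673)

7119/5020 > 2/3, so the 2:3 crop keeps the full height 5020 and trims width to 5020 × 2/3 = 3346.67 px.
Left offset = (7119 − 3346.67)/2 = 1886.17 px; top offset = 0.
Top-left is one-third across and one-third down within the crop:
x = 1886.17 + 1 × 3346.67/3 ≈ 3002; y = 0.00 + 1 × 5020.00/3 ≈ 1673.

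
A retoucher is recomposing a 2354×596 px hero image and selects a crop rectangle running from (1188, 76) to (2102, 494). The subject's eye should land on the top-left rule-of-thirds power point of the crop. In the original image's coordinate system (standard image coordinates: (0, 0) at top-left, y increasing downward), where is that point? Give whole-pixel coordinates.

Crop width = 2102 − 1188 = 914 px; one third is 304.67 px.
Crop height = 494 − 76 = 418 px; one third is 139.33 px.
The top-left point is one-third across and one-third down within the crop:
x = 1188 + 1 × 304.67 ≈ 1493; y = 76 + 1 × 139.33 ≈ 215.

x = 1493 px, y = 215 px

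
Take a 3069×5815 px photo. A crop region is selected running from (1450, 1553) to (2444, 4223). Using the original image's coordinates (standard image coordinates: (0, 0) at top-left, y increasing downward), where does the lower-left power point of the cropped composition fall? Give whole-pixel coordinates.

Crop width = 2444 − 1450 = 994 px; one third is 331.33 px.
Crop height = 4223 − 1553 = 2670 px; one third is 890.00 px.
The lower-left point is one-third across and two-thirds down within the crop:
x = 1450 + 1 × 331.33 ≈ 1781; y = 1553 + 2 × 890.00 ≈ 3333.

x = 1781 px, y = 3333 px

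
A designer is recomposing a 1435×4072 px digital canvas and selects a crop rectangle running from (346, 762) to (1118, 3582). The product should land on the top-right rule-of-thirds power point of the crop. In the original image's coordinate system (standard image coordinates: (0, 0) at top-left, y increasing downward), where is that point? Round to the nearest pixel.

Crop width = 1118 − 346 = 772 px; one third is 257.33 px.
Crop height = 3582 − 762 = 2820 px; one third is 940.00 px.
The top-right point is two-thirds across and one-third down within the crop:
x = 346 + 2 × 257.33 ≈ 861; y = 762 + 1 × 940.00 ≈ 1702.

x = 861 px, y = 1702 px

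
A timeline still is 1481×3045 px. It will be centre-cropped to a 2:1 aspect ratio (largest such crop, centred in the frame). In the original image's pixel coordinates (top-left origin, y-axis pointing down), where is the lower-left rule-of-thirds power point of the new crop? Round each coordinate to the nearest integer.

1481/3045 < 2/1, so the 2:1 crop keeps the full width 1481 and trims height to 1481 × 1/2 = 740.50 px.
Top offset = (3045 − 740.50)/2 = 1152.25 px; left offset = 0.
Lower-left is one-third across and two-thirds down within the crop:
x = 0.00 + 1 × 1481.00/3 ≈ 494; y = 1152.25 + 2 × 740.50/3 ≈ 1646.

x = 494 px, y = 1646 px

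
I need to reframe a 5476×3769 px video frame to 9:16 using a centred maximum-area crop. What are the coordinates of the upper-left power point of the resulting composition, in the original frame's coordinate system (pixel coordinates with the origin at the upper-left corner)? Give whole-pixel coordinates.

x = 2385 px, y = 1256 px

5476/3769 > 9/16, so the 9:16 crop keeps the full height 3769 and trims width to 3769 × 9/16 = 2120.06 px.
Left offset = (5476 − 2120.06)/2 = 1677.97 px; top offset = 0.
Upper-left is one-third across and one-third down within the crop:
x = 1677.97 + 1 × 2120.06/3 ≈ 2385; y = 0.00 + 1 × 3769.00/3 ≈ 1256.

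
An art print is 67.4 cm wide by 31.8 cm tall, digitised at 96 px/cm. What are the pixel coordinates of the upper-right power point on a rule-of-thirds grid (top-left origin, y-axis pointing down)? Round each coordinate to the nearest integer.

(4314, 1018)

In pixels the canvas is 67.4 × 96 = 6470.4 wide and 31.8 × 96 = 3052.8 tall.
The upper-right point is two-thirds across and one-third down:
x = 2 × 6470.4/3 ≈ 4314; y = 1 × 3052.8/3 ≈ 1018.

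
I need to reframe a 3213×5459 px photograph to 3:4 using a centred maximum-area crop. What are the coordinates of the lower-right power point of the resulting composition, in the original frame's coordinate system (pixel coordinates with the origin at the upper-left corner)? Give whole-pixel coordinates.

(2142, 3444)

3213/5459 < 3/4, so the 3:4 crop keeps the full width 3213 and trims height to 3213 × 4/3 = 4284.00 px.
Top offset = (5459 − 4284.00)/2 = 587.50 px; left offset = 0.
Lower-right is two-thirds across and two-thirds down within the crop:
x = 0.00 + 2 × 3213.00/3 ≈ 2142; y = 587.50 + 2 × 4284.00/3 ≈ 3444.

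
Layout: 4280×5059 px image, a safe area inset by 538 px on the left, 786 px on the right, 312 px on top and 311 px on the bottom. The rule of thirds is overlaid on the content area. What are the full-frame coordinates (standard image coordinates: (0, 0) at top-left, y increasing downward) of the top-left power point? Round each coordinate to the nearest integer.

Content width = 4280 − 538 − 786 = 2956 px; content height = 5059 − 312 − 311 = 4436 px.
Top-left is one-third across and one-third down within the content area.
x = 538 + 1 × 2956/3 = 538 + 985.33 ≈ 1523
y = 312 + 1 × 4436/3 = 312 + 1478.67 ≈ 1791

(1523, 1791)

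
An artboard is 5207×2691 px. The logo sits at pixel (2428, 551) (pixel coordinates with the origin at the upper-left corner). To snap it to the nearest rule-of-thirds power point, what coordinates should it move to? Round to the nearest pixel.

(1736, 897)

Third lines: x ∈ {1736, 3471}, y ∈ {897, 1794}.
2428 is closer to x = 1736; 551 is closer to y = 897.
So the nearest intersection is the upper-left power point.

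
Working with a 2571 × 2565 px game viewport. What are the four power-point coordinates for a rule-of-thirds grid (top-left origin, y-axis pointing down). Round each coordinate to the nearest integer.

One third of 2571 is 857; one third of 2565 is 855.
Vertical third lines at x = 857 and x = 1714; horizontal third lines at y = 855 and y = 1710.

(857, 855), (1714, 855), (857, 1710), (1714, 1710)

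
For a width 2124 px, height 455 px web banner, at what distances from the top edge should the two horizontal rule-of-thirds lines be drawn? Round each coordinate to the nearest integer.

y = 152 px and y = 303 px

455 / 3 = 151.67, so the horizontal lines sit at one and two thirds of 455.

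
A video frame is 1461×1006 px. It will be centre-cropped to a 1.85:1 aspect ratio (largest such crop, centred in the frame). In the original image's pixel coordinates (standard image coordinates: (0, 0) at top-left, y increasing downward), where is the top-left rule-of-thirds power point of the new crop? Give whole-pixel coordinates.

1461/1006 < 1.85/1, so the 1.85:1 crop keeps the full width 1461 and trims height to 1461 × 1/1.85 = 789.73 px.
Top offset = (1006 − 789.73)/2 = 108.14 px; left offset = 0.
Top-left is one-third across and one-third down within the crop:
x = 0.00 + 1 × 1461.00/3 ≈ 487; y = 108.14 + 1 × 789.73/3 ≈ 371.

x = 487 px, y = 371 px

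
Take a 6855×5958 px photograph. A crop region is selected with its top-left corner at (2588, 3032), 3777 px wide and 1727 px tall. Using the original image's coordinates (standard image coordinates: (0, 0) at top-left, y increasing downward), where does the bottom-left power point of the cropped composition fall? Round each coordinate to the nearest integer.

One third of the crop width 3777 is 1259.00 px.
One third of the crop height 1727 is 575.67 px.
The bottom-left point is one-third across and two-thirds down within the crop:
x = 2588 + 1 × 1259.00 ≈ 3847; y = 3032 + 2 × 575.67 ≈ 4183.

x = 3847 px, y = 4183 px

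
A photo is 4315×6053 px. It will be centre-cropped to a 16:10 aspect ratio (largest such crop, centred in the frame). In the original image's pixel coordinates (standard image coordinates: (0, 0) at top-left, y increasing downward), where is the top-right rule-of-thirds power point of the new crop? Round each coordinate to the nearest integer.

x = 2877 px, y = 2577 px

4315/6053 < 16/10, so the 16:10 crop keeps the full width 4315 and trims height to 4315 × 10/16 = 2696.88 px.
Top offset = (6053 − 2696.88)/2 = 1678.06 px; left offset = 0.
Top-right is two-thirds across and one-third down within the crop:
x = 0.00 + 2 × 4315.00/3 ≈ 2877; y = 1678.06 + 1 × 2696.88/3 ≈ 2577.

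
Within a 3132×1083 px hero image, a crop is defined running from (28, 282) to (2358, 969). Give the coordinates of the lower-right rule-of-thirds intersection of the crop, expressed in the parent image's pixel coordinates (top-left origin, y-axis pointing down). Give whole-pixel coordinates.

Crop width = 2358 − 28 = 2330 px; one third is 776.67 px.
Crop height = 969 − 282 = 687 px; one third is 229.00 px.
The lower-right point is two-thirds across and two-thirds down within the crop:
x = 28 + 2 × 776.67 ≈ 1581; y = 282 + 2 × 229.00 ≈ 740.

x = 1581 px, y = 740 px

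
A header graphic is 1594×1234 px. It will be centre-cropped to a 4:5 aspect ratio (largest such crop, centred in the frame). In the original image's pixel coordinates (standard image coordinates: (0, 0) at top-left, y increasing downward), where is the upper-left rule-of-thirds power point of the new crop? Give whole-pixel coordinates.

x = 632 px, y = 411 px

1594/1234 > 4/5, so the 4:5 crop keeps the full height 1234 and trims width to 1234 × 4/5 = 987.20 px.
Left offset = (1594 − 987.20)/2 = 303.40 px; top offset = 0.
Upper-left is one-third across and one-third down within the crop:
x = 303.40 + 1 × 987.20/3 ≈ 632; y = 0.00 + 1 × 1234.00/3 ≈ 411.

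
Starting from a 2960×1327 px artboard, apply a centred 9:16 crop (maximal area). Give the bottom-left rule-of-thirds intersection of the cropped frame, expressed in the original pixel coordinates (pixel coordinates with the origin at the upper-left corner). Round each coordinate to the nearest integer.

x = 1356 px, y = 885 px

2960/1327 > 9/16, so the 9:16 crop keeps the full height 1327 and trims width to 1327 × 9/16 = 746.44 px.
Left offset = (2960 − 746.44)/2 = 1106.78 px; top offset = 0.
Bottom-left is one-third across and two-thirds down within the crop:
x = 1106.78 + 1 × 746.44/3 ≈ 1356; y = 0.00 + 2 × 1327.00/3 ≈ 885.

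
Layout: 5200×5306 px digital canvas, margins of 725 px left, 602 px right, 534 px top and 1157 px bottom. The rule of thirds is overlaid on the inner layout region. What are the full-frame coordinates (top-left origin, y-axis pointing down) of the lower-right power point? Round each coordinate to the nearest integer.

x = 3307 px, y = 2944 px

Content width = 5200 − 725 − 602 = 3873 px; content height = 5306 − 534 − 1157 = 3615 px.
Lower-right is two-thirds across and two-thirds down within the inner layout region.
x = 725 + 2 × 3873/3 = 725 + 2582.00 ≈ 3307
y = 534 + 2 × 3615/3 = 534 + 2410.00 ≈ 2944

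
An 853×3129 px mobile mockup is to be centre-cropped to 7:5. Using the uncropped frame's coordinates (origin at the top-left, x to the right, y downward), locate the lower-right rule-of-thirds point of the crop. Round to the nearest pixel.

(569, 1666)

853/3129 < 7/5, so the 7:5 crop keeps the full width 853 and trims height to 853 × 5/7 = 609.29 px.
Top offset = (3129 − 609.29)/2 = 1259.86 px; left offset = 0.
Lower-right is two-thirds across and two-thirds down within the crop:
x = 0.00 + 2 × 853.00/3 ≈ 569; y = 1259.86 + 2 × 609.29/3 ≈ 1666.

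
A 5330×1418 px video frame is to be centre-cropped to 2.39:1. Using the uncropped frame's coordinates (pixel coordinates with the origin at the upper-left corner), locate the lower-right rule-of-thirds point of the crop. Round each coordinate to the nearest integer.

5330/1418 > 2.39/1, so the 2.39:1 crop keeps the full height 1418 and trims width to 1418 × 2.39/1 = 3389.02 px.
Left offset = (5330 − 3389.02)/2 = 970.49 px; top offset = 0.
Lower-right is two-thirds across and two-thirds down within the crop:
x = 970.49 + 2 × 3389.02/3 ≈ 3230; y = 0.00 + 2 × 1418.00/3 ≈ 945.

(3230, 945)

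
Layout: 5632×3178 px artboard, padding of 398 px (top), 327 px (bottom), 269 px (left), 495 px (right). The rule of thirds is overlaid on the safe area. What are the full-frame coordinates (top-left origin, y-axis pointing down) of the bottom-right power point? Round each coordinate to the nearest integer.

x = 3514 px, y = 2033 px

Content width = 5632 − 269 − 495 = 4868 px; content height = 3178 − 398 − 327 = 2453 px.
Bottom-right is two-thirds across and two-thirds down within the safe area.
x = 269 + 2 × 4868/3 = 269 + 3245.33 ≈ 3514
y = 398 + 2 × 2453/3 = 398 + 1635.33 ≈ 2033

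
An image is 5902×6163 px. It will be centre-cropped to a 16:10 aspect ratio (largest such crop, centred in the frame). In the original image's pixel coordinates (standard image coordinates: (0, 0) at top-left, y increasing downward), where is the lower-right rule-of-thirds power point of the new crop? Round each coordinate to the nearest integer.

(3935, 3696)

5902/6163 < 16/10, so the 16:10 crop keeps the full width 5902 and trims height to 5902 × 10/16 = 3688.75 px.
Top offset = (6163 − 3688.75)/2 = 1237.12 px; left offset = 0.
Lower-right is two-thirds across and two-thirds down within the crop:
x = 0.00 + 2 × 5902.00/3 ≈ 3935; y = 1237.12 + 2 × 3688.75/3 ≈ 3696.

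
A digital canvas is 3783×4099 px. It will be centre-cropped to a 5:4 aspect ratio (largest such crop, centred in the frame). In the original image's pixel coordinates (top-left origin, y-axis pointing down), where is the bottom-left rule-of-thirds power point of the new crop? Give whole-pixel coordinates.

3783/4099 < 5/4, so the 5:4 crop keeps the full width 3783 and trims height to 3783 × 4/5 = 3026.40 px.
Top offset = (4099 − 3026.40)/2 = 536.30 px; left offset = 0.
Bottom-left is one-third across and two-thirds down within the crop:
x = 0.00 + 1 × 3783.00/3 ≈ 1261; y = 536.30 + 2 × 3026.40/3 ≈ 2554.

x = 1261 px, y = 2554 px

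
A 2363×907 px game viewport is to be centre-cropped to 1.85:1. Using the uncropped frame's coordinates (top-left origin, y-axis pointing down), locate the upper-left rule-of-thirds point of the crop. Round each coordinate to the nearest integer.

(902, 302)

2363/907 > 1.85/1, so the 1.85:1 crop keeps the full height 907 and trims width to 907 × 1.85/1 = 1677.95 px.
Left offset = (2363 − 1677.95)/2 = 342.52 px; top offset = 0.
Upper-left is one-third across and one-third down within the crop:
x = 342.52 + 1 × 1677.95/3 ≈ 902; y = 0.00 + 1 × 907.00/3 ≈ 302.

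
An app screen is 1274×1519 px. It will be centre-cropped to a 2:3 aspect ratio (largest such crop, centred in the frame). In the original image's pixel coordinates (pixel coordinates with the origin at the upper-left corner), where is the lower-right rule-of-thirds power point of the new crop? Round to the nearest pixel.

1274/1519 > 2/3, so the 2:3 crop keeps the full height 1519 and trims width to 1519 × 2/3 = 1012.67 px.
Left offset = (1274 − 1012.67)/2 = 130.67 px; top offset = 0.
Lower-right is two-thirds across and two-thirds down within the crop:
x = 130.67 + 2 × 1012.67/3 ≈ 806; y = 0.00 + 2 × 1519.00/3 ≈ 1013.

(806, 1013)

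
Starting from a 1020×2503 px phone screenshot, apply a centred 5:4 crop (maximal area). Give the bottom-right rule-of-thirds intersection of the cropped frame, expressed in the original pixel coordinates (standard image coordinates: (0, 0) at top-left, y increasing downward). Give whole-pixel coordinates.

x = 680 px, y = 1388 px

1020/2503 < 5/4, so the 5:4 crop keeps the full width 1020 and trims height to 1020 × 4/5 = 816.00 px.
Top offset = (2503 − 816.00)/2 = 843.50 px; left offset = 0.
Bottom-right is two-thirds across and two-thirds down within the crop:
x = 0.00 + 2 × 1020.00/3 ≈ 680; y = 843.50 + 2 × 816.00/3 ≈ 1388.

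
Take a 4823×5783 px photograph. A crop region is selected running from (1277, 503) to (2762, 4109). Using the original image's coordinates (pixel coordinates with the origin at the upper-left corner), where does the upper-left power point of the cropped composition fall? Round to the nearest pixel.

Crop width = 2762 − 1277 = 1485 px; one third is 495.00 px.
Crop height = 4109 − 503 = 3606 px; one third is 1202.00 px.
The upper-left point is one-third across and one-third down within the crop:
x = 1277 + 1 × 495.00 ≈ 1772; y = 503 + 1 × 1202.00 ≈ 1705.

x = 1772 px, y = 1705 px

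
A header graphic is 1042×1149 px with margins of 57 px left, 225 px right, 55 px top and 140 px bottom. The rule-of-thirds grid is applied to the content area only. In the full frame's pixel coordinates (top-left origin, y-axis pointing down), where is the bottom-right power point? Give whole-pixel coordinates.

(564, 691)

Content width = 1042 − 57 − 225 = 760 px; content height = 1149 − 55 − 140 = 954 px.
Bottom-right is two-thirds across and two-thirds down within the content area.
x = 57 + 2 × 760/3 = 57 + 506.67 ≈ 564
y = 55 + 2 × 954/3 = 55 + 636.00 ≈ 691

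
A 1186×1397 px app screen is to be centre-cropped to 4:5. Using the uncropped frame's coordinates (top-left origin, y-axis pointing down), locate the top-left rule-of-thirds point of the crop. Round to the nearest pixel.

(407, 466)

1186/1397 > 4/5, so the 4:5 crop keeps the full height 1397 and trims width to 1397 × 4/5 = 1117.60 px.
Left offset = (1186 − 1117.60)/2 = 34.20 px; top offset = 0.
Top-left is one-third across and one-third down within the crop:
x = 34.20 + 1 × 1117.60/3 ≈ 407; y = 0.00 + 1 × 1397.00/3 ≈ 466.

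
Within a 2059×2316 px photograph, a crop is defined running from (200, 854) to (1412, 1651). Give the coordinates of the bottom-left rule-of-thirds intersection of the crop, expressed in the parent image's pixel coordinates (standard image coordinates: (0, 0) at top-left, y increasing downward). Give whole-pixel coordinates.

Crop width = 1412 − 200 = 1212 px; one third is 404.00 px.
Crop height = 1651 − 854 = 797 px; one third is 265.67 px.
The bottom-left point is one-third across and two-thirds down within the crop:
x = 200 + 1 × 404.00 ≈ 604; y = 854 + 2 × 265.67 ≈ 1385.

(604, 1385)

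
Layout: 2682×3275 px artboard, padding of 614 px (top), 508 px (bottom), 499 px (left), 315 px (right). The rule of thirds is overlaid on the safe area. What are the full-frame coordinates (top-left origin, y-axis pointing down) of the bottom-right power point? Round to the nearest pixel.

Content width = 2682 − 499 − 315 = 1868 px; content height = 3275 − 614 − 508 = 2153 px.
Bottom-right is two-thirds across and two-thirds down within the safe area.
x = 499 + 2 × 1868/3 = 499 + 1245.33 ≈ 1744
y = 614 + 2 × 2153/3 = 614 + 1435.33 ≈ 2049

(1744, 2049)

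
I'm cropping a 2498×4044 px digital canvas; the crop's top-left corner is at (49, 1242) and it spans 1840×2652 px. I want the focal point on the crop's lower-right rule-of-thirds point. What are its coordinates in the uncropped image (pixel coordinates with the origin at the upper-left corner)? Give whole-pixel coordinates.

One third of the crop width 1840 is 613.33 px.
One third of the crop height 2652 is 884.00 px.
The lower-right point is two-thirds across and two-thirds down within the crop:
x = 49 + 2 × 613.33 ≈ 1276; y = 1242 + 2 × 884.00 ≈ 3010.

x = 1276 px, y = 3010 px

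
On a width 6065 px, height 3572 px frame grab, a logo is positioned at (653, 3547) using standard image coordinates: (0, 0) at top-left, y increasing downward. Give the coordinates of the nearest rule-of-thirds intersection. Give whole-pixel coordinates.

(2022, 2381)

Third lines: x ∈ {2022, 4043}, y ∈ {1191, 2381}.
653 is closer to x = 2022; 3547 is closer to y = 2381.
So the nearest intersection is the lower-left power point.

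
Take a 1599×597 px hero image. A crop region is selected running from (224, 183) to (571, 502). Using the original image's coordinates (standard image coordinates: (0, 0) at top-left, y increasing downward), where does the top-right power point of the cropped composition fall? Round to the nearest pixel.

Crop width = 571 − 224 = 347 px; one third is 115.67 px.
Crop height = 502 − 183 = 319 px; one third is 106.33 px.
The top-right point is two-thirds across and one-third down within the crop:
x = 224 + 2 × 115.67 ≈ 455; y = 183 + 1 × 106.33 ≈ 289.

x = 455 px, y = 289 px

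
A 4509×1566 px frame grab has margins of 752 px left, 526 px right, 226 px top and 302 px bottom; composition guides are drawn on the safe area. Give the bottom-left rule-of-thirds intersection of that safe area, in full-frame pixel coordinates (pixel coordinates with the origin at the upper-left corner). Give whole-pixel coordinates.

(1829, 918)

Content width = 4509 − 752 − 526 = 3231 px; content height = 1566 − 226 − 302 = 1038 px.
Bottom-left is one-third across and two-thirds down within the safe area.
x = 752 + 1 × 3231/3 = 752 + 1077.00 ≈ 1829
y = 226 + 2 × 1038/3 = 226 + 692.00 ≈ 918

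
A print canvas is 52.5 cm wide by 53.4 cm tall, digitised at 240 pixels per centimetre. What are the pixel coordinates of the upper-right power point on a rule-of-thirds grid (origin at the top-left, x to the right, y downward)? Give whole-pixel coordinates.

(8400, 4272)

In pixels the canvas is 52.5 × 240 = 12600 wide and 53.4 × 240 = 12816 tall.
The upper-right point is two-thirds across and one-third down:
x = 2 × 12600/3 ≈ 8400; y = 1 × 12816/3 ≈ 4272.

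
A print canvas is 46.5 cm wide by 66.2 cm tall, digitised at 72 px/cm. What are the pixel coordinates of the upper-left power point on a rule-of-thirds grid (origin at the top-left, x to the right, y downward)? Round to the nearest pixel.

(1116, 1589)

In pixels the canvas is 46.5 × 72 = 3348 wide and 66.2 × 72 = 4766.4 tall.
The upper-left point is one-third across and one-third down:
x = 1 × 3348/3 ≈ 1116; y = 1 × 4766.4/3 ≈ 1589.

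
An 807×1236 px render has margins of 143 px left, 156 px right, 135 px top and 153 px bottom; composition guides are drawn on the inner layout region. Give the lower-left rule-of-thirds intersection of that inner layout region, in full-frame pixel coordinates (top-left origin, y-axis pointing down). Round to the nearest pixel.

Content width = 807 − 143 − 156 = 508 px; content height = 1236 − 135 − 153 = 948 px.
Lower-left is one-third across and two-thirds down within the inner layout region.
x = 143 + 1 × 508/3 = 143 + 169.33 ≈ 312
y = 135 + 2 × 948/3 = 135 + 632.00 ≈ 767

(312, 767)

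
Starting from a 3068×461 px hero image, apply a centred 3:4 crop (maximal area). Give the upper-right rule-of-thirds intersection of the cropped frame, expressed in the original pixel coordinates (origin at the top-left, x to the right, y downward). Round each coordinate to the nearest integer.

3068/461 > 3/4, so the 3:4 crop keeps the full height 461 and trims width to 461 × 3/4 = 345.75 px.
Left offset = (3068 − 345.75)/2 = 1361.12 px; top offset = 0.
Upper-right is two-thirds across and one-third down within the crop:
x = 1361.12 + 2 × 345.75/3 ≈ 1592; y = 0.00 + 1 × 461.00/3 ≈ 154.

(1592, 154)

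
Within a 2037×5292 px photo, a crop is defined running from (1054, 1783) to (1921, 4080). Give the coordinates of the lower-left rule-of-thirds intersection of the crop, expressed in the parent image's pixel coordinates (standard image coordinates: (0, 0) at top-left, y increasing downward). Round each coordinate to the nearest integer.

x = 1343 px, y = 3314 px

Crop width = 1921 − 1054 = 867 px; one third is 289.00 px.
Crop height = 4080 − 1783 = 2297 px; one third is 765.67 px.
The lower-left point is one-third across and two-thirds down within the crop:
x = 1054 + 1 × 289.00 ≈ 1343; y = 1783 + 2 × 765.67 ≈ 3314.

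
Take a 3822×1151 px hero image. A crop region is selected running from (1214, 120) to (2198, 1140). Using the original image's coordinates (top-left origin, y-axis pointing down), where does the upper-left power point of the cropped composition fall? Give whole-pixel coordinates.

Crop width = 2198 − 1214 = 984 px; one third is 328.00 px.
Crop height = 1140 − 120 = 1020 px; one third is 340.00 px.
The upper-left point is one-third across and one-third down within the crop:
x = 1214 + 1 × 328.00 ≈ 1542; y = 120 + 1 × 340.00 ≈ 460.

x = 1542 px, y = 460 px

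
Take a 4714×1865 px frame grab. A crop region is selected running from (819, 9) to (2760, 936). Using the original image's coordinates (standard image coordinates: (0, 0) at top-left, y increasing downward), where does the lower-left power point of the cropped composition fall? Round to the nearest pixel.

Crop width = 2760 − 819 = 1941 px; one third is 647.00 px.
Crop height = 936 − 9 = 927 px; one third is 309.00 px.
The lower-left point is one-third across and two-thirds down within the crop:
x = 819 + 1 × 647.00 ≈ 1466; y = 9 + 2 × 309.00 ≈ 627.

x = 1466 px, y = 627 px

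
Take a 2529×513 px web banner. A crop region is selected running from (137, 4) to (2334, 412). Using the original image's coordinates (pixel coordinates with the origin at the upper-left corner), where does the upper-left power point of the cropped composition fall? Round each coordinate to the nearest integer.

Crop width = 2334 − 137 = 2197 px; one third is 732.33 px.
Crop height = 412 − 4 = 408 px; one third is 136.00 px.
The upper-left point is one-third across and one-third down within the crop:
x = 137 + 1 × 732.33 ≈ 869; y = 4 + 1 × 136.00 ≈ 140.

x = 869 px, y = 140 px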